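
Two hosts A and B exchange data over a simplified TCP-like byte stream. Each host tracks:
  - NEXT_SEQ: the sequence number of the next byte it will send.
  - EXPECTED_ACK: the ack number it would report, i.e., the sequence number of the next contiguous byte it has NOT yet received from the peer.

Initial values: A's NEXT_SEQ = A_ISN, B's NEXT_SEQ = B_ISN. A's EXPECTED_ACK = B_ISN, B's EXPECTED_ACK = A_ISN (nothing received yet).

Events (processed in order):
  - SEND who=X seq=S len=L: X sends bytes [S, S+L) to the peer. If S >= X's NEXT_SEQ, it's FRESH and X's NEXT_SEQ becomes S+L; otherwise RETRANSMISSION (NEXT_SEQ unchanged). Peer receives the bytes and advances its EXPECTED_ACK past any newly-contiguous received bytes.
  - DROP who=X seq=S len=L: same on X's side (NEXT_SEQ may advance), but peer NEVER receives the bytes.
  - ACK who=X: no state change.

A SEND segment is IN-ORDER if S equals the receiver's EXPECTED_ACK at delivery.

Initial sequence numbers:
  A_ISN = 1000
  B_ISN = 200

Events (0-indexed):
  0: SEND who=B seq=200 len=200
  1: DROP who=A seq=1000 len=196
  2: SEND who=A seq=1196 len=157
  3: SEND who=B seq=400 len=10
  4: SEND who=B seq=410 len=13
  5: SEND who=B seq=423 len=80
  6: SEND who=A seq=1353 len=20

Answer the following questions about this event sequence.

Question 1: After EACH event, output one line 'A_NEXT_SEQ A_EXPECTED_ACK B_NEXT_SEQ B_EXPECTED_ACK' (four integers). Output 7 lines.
1000 400 400 1000
1196 400 400 1000
1353 400 400 1000
1353 410 410 1000
1353 423 423 1000
1353 503 503 1000
1373 503 503 1000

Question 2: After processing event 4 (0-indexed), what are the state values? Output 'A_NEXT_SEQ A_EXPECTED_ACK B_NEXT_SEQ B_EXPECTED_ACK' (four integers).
After event 0: A_seq=1000 A_ack=400 B_seq=400 B_ack=1000
After event 1: A_seq=1196 A_ack=400 B_seq=400 B_ack=1000
After event 2: A_seq=1353 A_ack=400 B_seq=400 B_ack=1000
After event 3: A_seq=1353 A_ack=410 B_seq=410 B_ack=1000
After event 4: A_seq=1353 A_ack=423 B_seq=423 B_ack=1000

1353 423 423 1000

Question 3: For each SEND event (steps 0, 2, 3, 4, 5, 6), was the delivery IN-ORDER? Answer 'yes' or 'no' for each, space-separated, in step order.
Answer: yes no yes yes yes no

Derivation:
Step 0: SEND seq=200 -> in-order
Step 2: SEND seq=1196 -> out-of-order
Step 3: SEND seq=400 -> in-order
Step 4: SEND seq=410 -> in-order
Step 5: SEND seq=423 -> in-order
Step 6: SEND seq=1353 -> out-of-order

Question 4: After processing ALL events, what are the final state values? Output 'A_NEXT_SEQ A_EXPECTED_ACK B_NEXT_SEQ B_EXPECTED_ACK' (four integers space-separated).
After event 0: A_seq=1000 A_ack=400 B_seq=400 B_ack=1000
After event 1: A_seq=1196 A_ack=400 B_seq=400 B_ack=1000
After event 2: A_seq=1353 A_ack=400 B_seq=400 B_ack=1000
After event 3: A_seq=1353 A_ack=410 B_seq=410 B_ack=1000
After event 4: A_seq=1353 A_ack=423 B_seq=423 B_ack=1000
After event 5: A_seq=1353 A_ack=503 B_seq=503 B_ack=1000
After event 6: A_seq=1373 A_ack=503 B_seq=503 B_ack=1000

Answer: 1373 503 503 1000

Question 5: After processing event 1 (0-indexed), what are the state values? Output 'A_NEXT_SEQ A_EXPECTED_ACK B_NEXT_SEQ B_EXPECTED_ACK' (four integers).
After event 0: A_seq=1000 A_ack=400 B_seq=400 B_ack=1000
After event 1: A_seq=1196 A_ack=400 B_seq=400 B_ack=1000

1196 400 400 1000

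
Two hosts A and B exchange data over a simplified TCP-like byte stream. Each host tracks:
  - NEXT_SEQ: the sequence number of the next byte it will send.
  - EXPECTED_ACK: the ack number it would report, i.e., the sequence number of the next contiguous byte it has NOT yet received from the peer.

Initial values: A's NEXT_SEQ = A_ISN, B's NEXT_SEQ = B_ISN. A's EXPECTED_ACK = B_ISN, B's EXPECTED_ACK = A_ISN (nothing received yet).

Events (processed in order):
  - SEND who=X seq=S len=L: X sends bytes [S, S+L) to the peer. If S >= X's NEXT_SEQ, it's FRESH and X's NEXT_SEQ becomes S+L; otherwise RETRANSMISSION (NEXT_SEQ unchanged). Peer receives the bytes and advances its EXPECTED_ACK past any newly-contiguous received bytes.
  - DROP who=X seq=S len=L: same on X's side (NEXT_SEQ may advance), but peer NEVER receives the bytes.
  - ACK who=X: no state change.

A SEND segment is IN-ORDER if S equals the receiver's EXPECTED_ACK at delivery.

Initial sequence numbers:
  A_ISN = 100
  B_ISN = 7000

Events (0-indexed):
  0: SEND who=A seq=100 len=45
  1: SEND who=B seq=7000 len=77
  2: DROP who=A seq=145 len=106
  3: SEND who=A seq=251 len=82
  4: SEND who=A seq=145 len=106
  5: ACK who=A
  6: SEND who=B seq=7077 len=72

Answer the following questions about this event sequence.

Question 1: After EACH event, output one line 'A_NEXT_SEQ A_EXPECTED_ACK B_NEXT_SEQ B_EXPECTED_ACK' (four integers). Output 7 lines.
145 7000 7000 145
145 7077 7077 145
251 7077 7077 145
333 7077 7077 145
333 7077 7077 333
333 7077 7077 333
333 7149 7149 333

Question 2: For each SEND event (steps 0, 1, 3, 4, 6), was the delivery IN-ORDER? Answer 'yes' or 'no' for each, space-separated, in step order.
Step 0: SEND seq=100 -> in-order
Step 1: SEND seq=7000 -> in-order
Step 3: SEND seq=251 -> out-of-order
Step 4: SEND seq=145 -> in-order
Step 6: SEND seq=7077 -> in-order

Answer: yes yes no yes yes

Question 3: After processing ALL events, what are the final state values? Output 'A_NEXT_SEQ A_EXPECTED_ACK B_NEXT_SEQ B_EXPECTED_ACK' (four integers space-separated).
After event 0: A_seq=145 A_ack=7000 B_seq=7000 B_ack=145
After event 1: A_seq=145 A_ack=7077 B_seq=7077 B_ack=145
After event 2: A_seq=251 A_ack=7077 B_seq=7077 B_ack=145
After event 3: A_seq=333 A_ack=7077 B_seq=7077 B_ack=145
After event 4: A_seq=333 A_ack=7077 B_seq=7077 B_ack=333
After event 5: A_seq=333 A_ack=7077 B_seq=7077 B_ack=333
After event 6: A_seq=333 A_ack=7149 B_seq=7149 B_ack=333

Answer: 333 7149 7149 333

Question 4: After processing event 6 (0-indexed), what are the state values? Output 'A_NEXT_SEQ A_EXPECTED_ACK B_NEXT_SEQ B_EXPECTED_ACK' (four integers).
After event 0: A_seq=145 A_ack=7000 B_seq=7000 B_ack=145
After event 1: A_seq=145 A_ack=7077 B_seq=7077 B_ack=145
After event 2: A_seq=251 A_ack=7077 B_seq=7077 B_ack=145
After event 3: A_seq=333 A_ack=7077 B_seq=7077 B_ack=145
After event 4: A_seq=333 A_ack=7077 B_seq=7077 B_ack=333
After event 5: A_seq=333 A_ack=7077 B_seq=7077 B_ack=333
After event 6: A_seq=333 A_ack=7149 B_seq=7149 B_ack=333

333 7149 7149 333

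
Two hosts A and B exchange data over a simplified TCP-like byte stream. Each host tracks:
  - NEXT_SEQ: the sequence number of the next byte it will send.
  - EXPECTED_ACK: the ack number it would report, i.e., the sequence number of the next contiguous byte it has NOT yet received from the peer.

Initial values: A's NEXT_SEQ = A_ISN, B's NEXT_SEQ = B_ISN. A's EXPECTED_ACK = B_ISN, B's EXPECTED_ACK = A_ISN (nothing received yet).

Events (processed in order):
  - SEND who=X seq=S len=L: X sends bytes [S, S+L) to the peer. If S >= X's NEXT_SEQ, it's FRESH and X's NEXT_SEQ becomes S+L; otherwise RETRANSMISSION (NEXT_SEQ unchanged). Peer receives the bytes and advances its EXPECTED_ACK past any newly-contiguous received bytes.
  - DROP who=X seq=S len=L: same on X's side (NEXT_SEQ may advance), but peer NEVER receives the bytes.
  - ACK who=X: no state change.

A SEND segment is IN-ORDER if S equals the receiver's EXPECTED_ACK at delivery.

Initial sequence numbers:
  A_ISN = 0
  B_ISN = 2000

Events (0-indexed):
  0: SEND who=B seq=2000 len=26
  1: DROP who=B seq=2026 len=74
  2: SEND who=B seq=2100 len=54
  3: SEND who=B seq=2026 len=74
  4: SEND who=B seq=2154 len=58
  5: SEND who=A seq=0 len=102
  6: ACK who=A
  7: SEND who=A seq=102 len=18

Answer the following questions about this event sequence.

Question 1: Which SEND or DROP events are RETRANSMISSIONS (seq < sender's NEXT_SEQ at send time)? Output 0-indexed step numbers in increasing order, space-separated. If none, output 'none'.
Answer: 3

Derivation:
Step 0: SEND seq=2000 -> fresh
Step 1: DROP seq=2026 -> fresh
Step 2: SEND seq=2100 -> fresh
Step 3: SEND seq=2026 -> retransmit
Step 4: SEND seq=2154 -> fresh
Step 5: SEND seq=0 -> fresh
Step 7: SEND seq=102 -> fresh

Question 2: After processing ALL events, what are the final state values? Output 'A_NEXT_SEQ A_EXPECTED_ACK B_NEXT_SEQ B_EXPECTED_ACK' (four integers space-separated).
After event 0: A_seq=0 A_ack=2026 B_seq=2026 B_ack=0
After event 1: A_seq=0 A_ack=2026 B_seq=2100 B_ack=0
After event 2: A_seq=0 A_ack=2026 B_seq=2154 B_ack=0
After event 3: A_seq=0 A_ack=2154 B_seq=2154 B_ack=0
After event 4: A_seq=0 A_ack=2212 B_seq=2212 B_ack=0
After event 5: A_seq=102 A_ack=2212 B_seq=2212 B_ack=102
After event 6: A_seq=102 A_ack=2212 B_seq=2212 B_ack=102
After event 7: A_seq=120 A_ack=2212 B_seq=2212 B_ack=120

Answer: 120 2212 2212 120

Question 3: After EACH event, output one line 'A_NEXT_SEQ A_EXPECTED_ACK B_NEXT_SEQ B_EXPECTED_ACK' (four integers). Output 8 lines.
0 2026 2026 0
0 2026 2100 0
0 2026 2154 0
0 2154 2154 0
0 2212 2212 0
102 2212 2212 102
102 2212 2212 102
120 2212 2212 120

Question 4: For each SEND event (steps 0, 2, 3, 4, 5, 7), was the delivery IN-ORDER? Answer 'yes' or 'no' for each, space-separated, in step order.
Answer: yes no yes yes yes yes

Derivation:
Step 0: SEND seq=2000 -> in-order
Step 2: SEND seq=2100 -> out-of-order
Step 3: SEND seq=2026 -> in-order
Step 4: SEND seq=2154 -> in-order
Step 5: SEND seq=0 -> in-order
Step 7: SEND seq=102 -> in-order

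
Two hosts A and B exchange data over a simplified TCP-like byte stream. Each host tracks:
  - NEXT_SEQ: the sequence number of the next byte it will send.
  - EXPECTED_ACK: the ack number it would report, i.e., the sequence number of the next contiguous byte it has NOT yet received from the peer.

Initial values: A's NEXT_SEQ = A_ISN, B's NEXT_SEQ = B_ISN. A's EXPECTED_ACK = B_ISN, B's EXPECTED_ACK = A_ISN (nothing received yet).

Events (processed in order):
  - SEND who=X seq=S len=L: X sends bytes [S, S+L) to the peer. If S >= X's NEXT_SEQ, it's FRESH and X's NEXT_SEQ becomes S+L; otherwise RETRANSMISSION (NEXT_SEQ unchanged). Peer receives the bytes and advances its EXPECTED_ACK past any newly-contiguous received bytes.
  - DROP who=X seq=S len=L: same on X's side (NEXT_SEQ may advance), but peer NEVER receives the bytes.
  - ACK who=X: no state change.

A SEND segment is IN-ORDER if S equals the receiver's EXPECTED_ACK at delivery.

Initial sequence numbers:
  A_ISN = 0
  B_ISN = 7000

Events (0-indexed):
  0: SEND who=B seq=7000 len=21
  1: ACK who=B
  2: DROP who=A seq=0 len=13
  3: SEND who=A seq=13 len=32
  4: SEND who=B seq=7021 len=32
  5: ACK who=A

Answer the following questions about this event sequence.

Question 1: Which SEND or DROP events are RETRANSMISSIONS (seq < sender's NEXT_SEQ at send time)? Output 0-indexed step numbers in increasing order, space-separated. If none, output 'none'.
Step 0: SEND seq=7000 -> fresh
Step 2: DROP seq=0 -> fresh
Step 3: SEND seq=13 -> fresh
Step 4: SEND seq=7021 -> fresh

Answer: none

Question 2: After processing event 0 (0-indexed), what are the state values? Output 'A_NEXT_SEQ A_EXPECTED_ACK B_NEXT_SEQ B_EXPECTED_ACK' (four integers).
After event 0: A_seq=0 A_ack=7021 B_seq=7021 B_ack=0

0 7021 7021 0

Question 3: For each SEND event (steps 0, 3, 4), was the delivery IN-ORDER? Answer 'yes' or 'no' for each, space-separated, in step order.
Step 0: SEND seq=7000 -> in-order
Step 3: SEND seq=13 -> out-of-order
Step 4: SEND seq=7021 -> in-order

Answer: yes no yes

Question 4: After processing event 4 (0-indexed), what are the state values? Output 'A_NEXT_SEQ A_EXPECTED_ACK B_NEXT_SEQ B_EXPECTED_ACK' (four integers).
After event 0: A_seq=0 A_ack=7021 B_seq=7021 B_ack=0
After event 1: A_seq=0 A_ack=7021 B_seq=7021 B_ack=0
After event 2: A_seq=13 A_ack=7021 B_seq=7021 B_ack=0
After event 3: A_seq=45 A_ack=7021 B_seq=7021 B_ack=0
After event 4: A_seq=45 A_ack=7053 B_seq=7053 B_ack=0

45 7053 7053 0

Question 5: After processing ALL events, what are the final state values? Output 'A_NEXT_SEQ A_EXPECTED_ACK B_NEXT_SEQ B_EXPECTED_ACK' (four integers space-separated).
After event 0: A_seq=0 A_ack=7021 B_seq=7021 B_ack=0
After event 1: A_seq=0 A_ack=7021 B_seq=7021 B_ack=0
After event 2: A_seq=13 A_ack=7021 B_seq=7021 B_ack=0
After event 3: A_seq=45 A_ack=7021 B_seq=7021 B_ack=0
After event 4: A_seq=45 A_ack=7053 B_seq=7053 B_ack=0
After event 5: A_seq=45 A_ack=7053 B_seq=7053 B_ack=0

Answer: 45 7053 7053 0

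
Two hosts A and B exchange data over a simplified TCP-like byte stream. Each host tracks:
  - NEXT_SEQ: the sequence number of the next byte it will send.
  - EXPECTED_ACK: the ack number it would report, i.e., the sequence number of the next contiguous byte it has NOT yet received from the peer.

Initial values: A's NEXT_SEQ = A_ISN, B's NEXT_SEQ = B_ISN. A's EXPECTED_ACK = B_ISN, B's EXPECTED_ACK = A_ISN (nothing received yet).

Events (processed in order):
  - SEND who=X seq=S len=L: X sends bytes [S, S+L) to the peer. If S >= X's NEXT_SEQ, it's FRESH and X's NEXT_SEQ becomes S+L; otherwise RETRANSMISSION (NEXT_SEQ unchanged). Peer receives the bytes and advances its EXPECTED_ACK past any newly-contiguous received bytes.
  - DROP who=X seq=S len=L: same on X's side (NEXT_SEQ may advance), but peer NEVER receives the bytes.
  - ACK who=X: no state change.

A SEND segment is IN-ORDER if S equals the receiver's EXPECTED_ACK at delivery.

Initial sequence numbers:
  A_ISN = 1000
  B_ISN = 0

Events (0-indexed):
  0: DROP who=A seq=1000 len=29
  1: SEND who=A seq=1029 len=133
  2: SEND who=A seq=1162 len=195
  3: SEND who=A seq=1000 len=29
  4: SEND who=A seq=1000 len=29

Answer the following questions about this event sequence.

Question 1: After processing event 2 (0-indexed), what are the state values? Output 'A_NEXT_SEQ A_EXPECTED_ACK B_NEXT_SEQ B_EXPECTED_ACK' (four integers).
After event 0: A_seq=1029 A_ack=0 B_seq=0 B_ack=1000
After event 1: A_seq=1162 A_ack=0 B_seq=0 B_ack=1000
After event 2: A_seq=1357 A_ack=0 B_seq=0 B_ack=1000

1357 0 0 1000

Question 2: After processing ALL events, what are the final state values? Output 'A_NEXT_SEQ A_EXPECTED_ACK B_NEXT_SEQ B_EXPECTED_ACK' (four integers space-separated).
After event 0: A_seq=1029 A_ack=0 B_seq=0 B_ack=1000
After event 1: A_seq=1162 A_ack=0 B_seq=0 B_ack=1000
After event 2: A_seq=1357 A_ack=0 B_seq=0 B_ack=1000
After event 3: A_seq=1357 A_ack=0 B_seq=0 B_ack=1357
After event 4: A_seq=1357 A_ack=0 B_seq=0 B_ack=1357

Answer: 1357 0 0 1357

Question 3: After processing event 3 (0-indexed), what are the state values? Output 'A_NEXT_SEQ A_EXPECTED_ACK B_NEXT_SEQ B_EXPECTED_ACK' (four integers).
After event 0: A_seq=1029 A_ack=0 B_seq=0 B_ack=1000
After event 1: A_seq=1162 A_ack=0 B_seq=0 B_ack=1000
After event 2: A_seq=1357 A_ack=0 B_seq=0 B_ack=1000
After event 3: A_seq=1357 A_ack=0 B_seq=0 B_ack=1357

1357 0 0 1357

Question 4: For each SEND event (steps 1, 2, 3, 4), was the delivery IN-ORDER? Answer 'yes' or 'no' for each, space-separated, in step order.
Step 1: SEND seq=1029 -> out-of-order
Step 2: SEND seq=1162 -> out-of-order
Step 3: SEND seq=1000 -> in-order
Step 4: SEND seq=1000 -> out-of-order

Answer: no no yes no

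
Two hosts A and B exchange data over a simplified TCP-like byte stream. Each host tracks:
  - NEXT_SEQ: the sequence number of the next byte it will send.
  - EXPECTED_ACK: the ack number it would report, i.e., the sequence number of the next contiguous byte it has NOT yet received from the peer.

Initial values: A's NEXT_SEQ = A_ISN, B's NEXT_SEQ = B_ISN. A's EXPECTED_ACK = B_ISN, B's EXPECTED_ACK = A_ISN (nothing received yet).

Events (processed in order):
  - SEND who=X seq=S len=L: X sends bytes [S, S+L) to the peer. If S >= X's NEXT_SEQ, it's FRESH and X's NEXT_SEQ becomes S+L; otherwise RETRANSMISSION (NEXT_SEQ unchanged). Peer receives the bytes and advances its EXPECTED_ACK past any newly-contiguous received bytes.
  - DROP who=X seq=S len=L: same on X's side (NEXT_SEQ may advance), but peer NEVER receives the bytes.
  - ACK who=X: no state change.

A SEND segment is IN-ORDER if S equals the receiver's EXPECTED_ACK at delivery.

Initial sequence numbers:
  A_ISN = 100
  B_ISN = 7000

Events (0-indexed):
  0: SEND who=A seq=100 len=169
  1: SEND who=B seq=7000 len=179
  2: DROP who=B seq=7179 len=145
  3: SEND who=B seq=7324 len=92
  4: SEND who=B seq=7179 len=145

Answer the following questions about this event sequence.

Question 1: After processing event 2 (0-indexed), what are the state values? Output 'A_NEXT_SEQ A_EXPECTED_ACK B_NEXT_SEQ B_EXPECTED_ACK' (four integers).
After event 0: A_seq=269 A_ack=7000 B_seq=7000 B_ack=269
After event 1: A_seq=269 A_ack=7179 B_seq=7179 B_ack=269
After event 2: A_seq=269 A_ack=7179 B_seq=7324 B_ack=269

269 7179 7324 269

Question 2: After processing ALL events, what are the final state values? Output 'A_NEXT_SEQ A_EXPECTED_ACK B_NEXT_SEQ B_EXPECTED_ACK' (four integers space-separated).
After event 0: A_seq=269 A_ack=7000 B_seq=7000 B_ack=269
After event 1: A_seq=269 A_ack=7179 B_seq=7179 B_ack=269
After event 2: A_seq=269 A_ack=7179 B_seq=7324 B_ack=269
After event 3: A_seq=269 A_ack=7179 B_seq=7416 B_ack=269
After event 4: A_seq=269 A_ack=7416 B_seq=7416 B_ack=269

Answer: 269 7416 7416 269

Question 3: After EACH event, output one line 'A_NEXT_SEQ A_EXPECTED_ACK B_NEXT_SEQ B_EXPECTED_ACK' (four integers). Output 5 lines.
269 7000 7000 269
269 7179 7179 269
269 7179 7324 269
269 7179 7416 269
269 7416 7416 269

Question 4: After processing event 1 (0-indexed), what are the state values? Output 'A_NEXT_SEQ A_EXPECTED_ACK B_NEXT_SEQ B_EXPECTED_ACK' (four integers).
After event 0: A_seq=269 A_ack=7000 B_seq=7000 B_ack=269
After event 1: A_seq=269 A_ack=7179 B_seq=7179 B_ack=269

269 7179 7179 269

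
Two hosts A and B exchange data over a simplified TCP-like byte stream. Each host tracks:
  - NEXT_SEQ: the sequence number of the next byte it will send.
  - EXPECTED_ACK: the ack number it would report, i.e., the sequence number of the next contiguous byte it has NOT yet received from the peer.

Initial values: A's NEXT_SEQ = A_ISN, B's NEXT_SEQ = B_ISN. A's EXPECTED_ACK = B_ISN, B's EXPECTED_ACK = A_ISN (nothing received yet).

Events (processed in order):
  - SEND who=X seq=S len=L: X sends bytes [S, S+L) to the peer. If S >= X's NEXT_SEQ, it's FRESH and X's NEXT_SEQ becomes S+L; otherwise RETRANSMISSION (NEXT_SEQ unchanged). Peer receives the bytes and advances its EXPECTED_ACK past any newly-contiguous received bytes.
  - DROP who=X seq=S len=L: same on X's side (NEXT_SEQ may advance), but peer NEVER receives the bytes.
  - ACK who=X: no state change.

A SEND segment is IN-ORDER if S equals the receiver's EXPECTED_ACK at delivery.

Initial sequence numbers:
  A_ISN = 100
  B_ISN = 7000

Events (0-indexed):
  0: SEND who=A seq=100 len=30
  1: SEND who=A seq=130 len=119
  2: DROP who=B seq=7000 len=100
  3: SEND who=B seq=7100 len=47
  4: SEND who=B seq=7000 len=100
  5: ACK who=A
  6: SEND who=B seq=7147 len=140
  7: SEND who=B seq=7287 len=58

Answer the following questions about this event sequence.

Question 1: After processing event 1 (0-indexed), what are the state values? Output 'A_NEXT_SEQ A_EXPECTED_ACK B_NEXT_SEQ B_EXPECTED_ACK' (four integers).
After event 0: A_seq=130 A_ack=7000 B_seq=7000 B_ack=130
After event 1: A_seq=249 A_ack=7000 B_seq=7000 B_ack=249

249 7000 7000 249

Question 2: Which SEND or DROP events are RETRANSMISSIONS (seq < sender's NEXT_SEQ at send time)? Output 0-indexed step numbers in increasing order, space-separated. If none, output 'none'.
Step 0: SEND seq=100 -> fresh
Step 1: SEND seq=130 -> fresh
Step 2: DROP seq=7000 -> fresh
Step 3: SEND seq=7100 -> fresh
Step 4: SEND seq=7000 -> retransmit
Step 6: SEND seq=7147 -> fresh
Step 7: SEND seq=7287 -> fresh

Answer: 4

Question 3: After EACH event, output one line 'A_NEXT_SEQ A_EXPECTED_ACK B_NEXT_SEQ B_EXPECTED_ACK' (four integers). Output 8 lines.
130 7000 7000 130
249 7000 7000 249
249 7000 7100 249
249 7000 7147 249
249 7147 7147 249
249 7147 7147 249
249 7287 7287 249
249 7345 7345 249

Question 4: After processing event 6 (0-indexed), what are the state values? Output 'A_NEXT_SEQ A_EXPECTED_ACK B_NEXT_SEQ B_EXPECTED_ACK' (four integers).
After event 0: A_seq=130 A_ack=7000 B_seq=7000 B_ack=130
After event 1: A_seq=249 A_ack=7000 B_seq=7000 B_ack=249
After event 2: A_seq=249 A_ack=7000 B_seq=7100 B_ack=249
After event 3: A_seq=249 A_ack=7000 B_seq=7147 B_ack=249
After event 4: A_seq=249 A_ack=7147 B_seq=7147 B_ack=249
After event 5: A_seq=249 A_ack=7147 B_seq=7147 B_ack=249
After event 6: A_seq=249 A_ack=7287 B_seq=7287 B_ack=249

249 7287 7287 249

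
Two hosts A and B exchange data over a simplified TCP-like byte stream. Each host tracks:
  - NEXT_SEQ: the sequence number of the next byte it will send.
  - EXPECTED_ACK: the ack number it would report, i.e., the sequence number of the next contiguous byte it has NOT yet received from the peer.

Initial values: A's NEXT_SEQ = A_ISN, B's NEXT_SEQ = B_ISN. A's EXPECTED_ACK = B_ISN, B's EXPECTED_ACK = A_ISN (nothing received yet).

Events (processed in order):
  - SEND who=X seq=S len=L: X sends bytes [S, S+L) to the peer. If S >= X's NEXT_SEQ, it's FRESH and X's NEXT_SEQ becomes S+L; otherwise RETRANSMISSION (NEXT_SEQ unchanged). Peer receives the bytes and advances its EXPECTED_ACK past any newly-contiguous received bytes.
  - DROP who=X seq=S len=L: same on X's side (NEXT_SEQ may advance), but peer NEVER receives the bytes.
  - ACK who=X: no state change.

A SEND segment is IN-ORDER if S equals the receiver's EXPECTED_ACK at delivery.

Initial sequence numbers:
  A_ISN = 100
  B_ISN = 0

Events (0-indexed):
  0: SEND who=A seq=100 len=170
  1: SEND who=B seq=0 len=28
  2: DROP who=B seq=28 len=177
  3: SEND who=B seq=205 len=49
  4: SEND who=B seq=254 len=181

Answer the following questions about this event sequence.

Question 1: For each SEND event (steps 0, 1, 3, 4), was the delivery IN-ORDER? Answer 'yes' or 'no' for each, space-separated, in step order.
Answer: yes yes no no

Derivation:
Step 0: SEND seq=100 -> in-order
Step 1: SEND seq=0 -> in-order
Step 3: SEND seq=205 -> out-of-order
Step 4: SEND seq=254 -> out-of-order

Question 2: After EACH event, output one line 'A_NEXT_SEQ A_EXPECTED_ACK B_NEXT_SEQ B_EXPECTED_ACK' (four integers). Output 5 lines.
270 0 0 270
270 28 28 270
270 28 205 270
270 28 254 270
270 28 435 270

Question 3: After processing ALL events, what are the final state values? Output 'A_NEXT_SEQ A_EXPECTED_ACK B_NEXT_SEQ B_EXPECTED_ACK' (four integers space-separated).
Answer: 270 28 435 270

Derivation:
After event 0: A_seq=270 A_ack=0 B_seq=0 B_ack=270
After event 1: A_seq=270 A_ack=28 B_seq=28 B_ack=270
After event 2: A_seq=270 A_ack=28 B_seq=205 B_ack=270
After event 3: A_seq=270 A_ack=28 B_seq=254 B_ack=270
After event 4: A_seq=270 A_ack=28 B_seq=435 B_ack=270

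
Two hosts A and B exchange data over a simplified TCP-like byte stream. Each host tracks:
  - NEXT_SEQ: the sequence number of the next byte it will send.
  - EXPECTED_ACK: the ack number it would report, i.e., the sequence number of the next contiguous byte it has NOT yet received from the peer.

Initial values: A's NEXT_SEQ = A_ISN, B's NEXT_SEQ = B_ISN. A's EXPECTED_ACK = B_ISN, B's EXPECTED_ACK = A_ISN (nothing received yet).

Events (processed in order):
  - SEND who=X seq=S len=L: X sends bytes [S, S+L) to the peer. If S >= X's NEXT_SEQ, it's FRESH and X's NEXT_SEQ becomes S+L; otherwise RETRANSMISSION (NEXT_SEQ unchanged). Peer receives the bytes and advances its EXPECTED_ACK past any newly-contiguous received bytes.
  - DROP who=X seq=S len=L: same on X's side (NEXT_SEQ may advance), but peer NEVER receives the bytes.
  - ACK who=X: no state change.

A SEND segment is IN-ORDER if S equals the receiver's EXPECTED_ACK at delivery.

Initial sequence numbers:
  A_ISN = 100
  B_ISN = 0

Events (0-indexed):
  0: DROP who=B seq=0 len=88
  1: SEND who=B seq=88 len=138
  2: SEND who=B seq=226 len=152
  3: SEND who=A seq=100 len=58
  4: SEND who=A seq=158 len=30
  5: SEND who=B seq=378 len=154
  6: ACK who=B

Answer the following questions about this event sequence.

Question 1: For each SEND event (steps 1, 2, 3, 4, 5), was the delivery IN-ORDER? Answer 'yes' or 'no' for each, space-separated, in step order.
Answer: no no yes yes no

Derivation:
Step 1: SEND seq=88 -> out-of-order
Step 2: SEND seq=226 -> out-of-order
Step 3: SEND seq=100 -> in-order
Step 4: SEND seq=158 -> in-order
Step 5: SEND seq=378 -> out-of-order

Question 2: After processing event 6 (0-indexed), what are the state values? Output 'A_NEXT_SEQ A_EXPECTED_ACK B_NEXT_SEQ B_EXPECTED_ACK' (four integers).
After event 0: A_seq=100 A_ack=0 B_seq=88 B_ack=100
After event 1: A_seq=100 A_ack=0 B_seq=226 B_ack=100
After event 2: A_seq=100 A_ack=0 B_seq=378 B_ack=100
After event 3: A_seq=158 A_ack=0 B_seq=378 B_ack=158
After event 4: A_seq=188 A_ack=0 B_seq=378 B_ack=188
After event 5: A_seq=188 A_ack=0 B_seq=532 B_ack=188
After event 6: A_seq=188 A_ack=0 B_seq=532 B_ack=188

188 0 532 188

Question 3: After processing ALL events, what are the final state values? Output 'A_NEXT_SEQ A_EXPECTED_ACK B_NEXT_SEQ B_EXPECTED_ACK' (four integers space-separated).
Answer: 188 0 532 188

Derivation:
After event 0: A_seq=100 A_ack=0 B_seq=88 B_ack=100
After event 1: A_seq=100 A_ack=0 B_seq=226 B_ack=100
After event 2: A_seq=100 A_ack=0 B_seq=378 B_ack=100
After event 3: A_seq=158 A_ack=0 B_seq=378 B_ack=158
After event 4: A_seq=188 A_ack=0 B_seq=378 B_ack=188
After event 5: A_seq=188 A_ack=0 B_seq=532 B_ack=188
After event 6: A_seq=188 A_ack=0 B_seq=532 B_ack=188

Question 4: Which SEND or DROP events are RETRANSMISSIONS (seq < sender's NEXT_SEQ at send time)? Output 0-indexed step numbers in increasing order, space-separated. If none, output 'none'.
Answer: none

Derivation:
Step 0: DROP seq=0 -> fresh
Step 1: SEND seq=88 -> fresh
Step 2: SEND seq=226 -> fresh
Step 3: SEND seq=100 -> fresh
Step 4: SEND seq=158 -> fresh
Step 5: SEND seq=378 -> fresh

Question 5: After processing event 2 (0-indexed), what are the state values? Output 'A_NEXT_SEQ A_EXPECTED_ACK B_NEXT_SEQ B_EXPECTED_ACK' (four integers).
After event 0: A_seq=100 A_ack=0 B_seq=88 B_ack=100
After event 1: A_seq=100 A_ack=0 B_seq=226 B_ack=100
After event 2: A_seq=100 A_ack=0 B_seq=378 B_ack=100

100 0 378 100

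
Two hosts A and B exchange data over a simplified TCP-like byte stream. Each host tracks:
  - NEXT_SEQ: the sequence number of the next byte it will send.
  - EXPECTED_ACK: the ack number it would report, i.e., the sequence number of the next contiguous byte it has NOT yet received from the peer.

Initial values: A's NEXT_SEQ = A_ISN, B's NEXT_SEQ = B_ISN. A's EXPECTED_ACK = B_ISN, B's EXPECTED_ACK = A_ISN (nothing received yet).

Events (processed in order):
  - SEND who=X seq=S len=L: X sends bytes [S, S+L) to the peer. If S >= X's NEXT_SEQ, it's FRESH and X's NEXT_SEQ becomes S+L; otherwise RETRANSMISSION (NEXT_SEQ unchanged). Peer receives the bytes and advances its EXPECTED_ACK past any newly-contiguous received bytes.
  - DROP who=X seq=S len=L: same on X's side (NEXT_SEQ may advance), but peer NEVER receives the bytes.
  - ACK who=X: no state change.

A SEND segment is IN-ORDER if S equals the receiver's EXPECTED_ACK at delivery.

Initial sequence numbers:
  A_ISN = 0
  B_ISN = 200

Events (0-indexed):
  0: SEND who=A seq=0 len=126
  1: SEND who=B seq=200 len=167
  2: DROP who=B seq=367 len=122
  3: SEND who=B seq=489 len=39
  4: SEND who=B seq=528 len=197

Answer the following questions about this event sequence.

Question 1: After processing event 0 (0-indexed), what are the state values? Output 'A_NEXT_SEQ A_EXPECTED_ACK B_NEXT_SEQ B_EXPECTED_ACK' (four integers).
After event 0: A_seq=126 A_ack=200 B_seq=200 B_ack=126

126 200 200 126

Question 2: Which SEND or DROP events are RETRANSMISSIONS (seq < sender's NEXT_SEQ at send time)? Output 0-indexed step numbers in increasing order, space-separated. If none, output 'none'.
Step 0: SEND seq=0 -> fresh
Step 1: SEND seq=200 -> fresh
Step 2: DROP seq=367 -> fresh
Step 3: SEND seq=489 -> fresh
Step 4: SEND seq=528 -> fresh

Answer: none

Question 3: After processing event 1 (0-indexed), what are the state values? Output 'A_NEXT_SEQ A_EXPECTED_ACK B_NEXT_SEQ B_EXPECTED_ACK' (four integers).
After event 0: A_seq=126 A_ack=200 B_seq=200 B_ack=126
After event 1: A_seq=126 A_ack=367 B_seq=367 B_ack=126

126 367 367 126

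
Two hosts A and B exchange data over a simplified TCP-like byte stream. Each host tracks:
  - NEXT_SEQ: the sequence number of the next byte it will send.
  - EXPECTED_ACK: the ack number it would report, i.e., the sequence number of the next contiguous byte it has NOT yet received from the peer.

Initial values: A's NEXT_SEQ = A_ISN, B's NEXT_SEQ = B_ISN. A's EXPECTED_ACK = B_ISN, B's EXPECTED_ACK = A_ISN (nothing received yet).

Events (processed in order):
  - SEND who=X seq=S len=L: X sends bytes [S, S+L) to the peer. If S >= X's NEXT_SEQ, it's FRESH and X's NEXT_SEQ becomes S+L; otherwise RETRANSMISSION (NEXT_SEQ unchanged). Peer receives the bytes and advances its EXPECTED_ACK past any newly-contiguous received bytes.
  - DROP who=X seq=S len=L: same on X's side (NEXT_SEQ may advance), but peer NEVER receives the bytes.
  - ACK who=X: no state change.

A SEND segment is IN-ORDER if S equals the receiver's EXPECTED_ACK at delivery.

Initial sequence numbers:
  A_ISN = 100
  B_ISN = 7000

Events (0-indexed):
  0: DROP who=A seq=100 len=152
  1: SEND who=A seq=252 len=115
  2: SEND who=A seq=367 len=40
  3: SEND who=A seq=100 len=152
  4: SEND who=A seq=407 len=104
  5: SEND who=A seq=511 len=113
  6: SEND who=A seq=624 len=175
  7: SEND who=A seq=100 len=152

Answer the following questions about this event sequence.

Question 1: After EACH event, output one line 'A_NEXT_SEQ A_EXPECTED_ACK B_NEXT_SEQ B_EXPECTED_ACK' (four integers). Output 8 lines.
252 7000 7000 100
367 7000 7000 100
407 7000 7000 100
407 7000 7000 407
511 7000 7000 511
624 7000 7000 624
799 7000 7000 799
799 7000 7000 799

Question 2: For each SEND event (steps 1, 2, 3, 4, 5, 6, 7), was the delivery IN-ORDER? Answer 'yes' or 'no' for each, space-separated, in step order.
Answer: no no yes yes yes yes no

Derivation:
Step 1: SEND seq=252 -> out-of-order
Step 2: SEND seq=367 -> out-of-order
Step 3: SEND seq=100 -> in-order
Step 4: SEND seq=407 -> in-order
Step 5: SEND seq=511 -> in-order
Step 6: SEND seq=624 -> in-order
Step 7: SEND seq=100 -> out-of-order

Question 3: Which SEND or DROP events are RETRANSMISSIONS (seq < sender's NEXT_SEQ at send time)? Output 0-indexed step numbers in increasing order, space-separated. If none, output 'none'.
Step 0: DROP seq=100 -> fresh
Step 1: SEND seq=252 -> fresh
Step 2: SEND seq=367 -> fresh
Step 3: SEND seq=100 -> retransmit
Step 4: SEND seq=407 -> fresh
Step 5: SEND seq=511 -> fresh
Step 6: SEND seq=624 -> fresh
Step 7: SEND seq=100 -> retransmit

Answer: 3 7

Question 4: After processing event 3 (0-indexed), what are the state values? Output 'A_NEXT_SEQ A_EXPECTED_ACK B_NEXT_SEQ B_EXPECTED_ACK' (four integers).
After event 0: A_seq=252 A_ack=7000 B_seq=7000 B_ack=100
After event 1: A_seq=367 A_ack=7000 B_seq=7000 B_ack=100
After event 2: A_seq=407 A_ack=7000 B_seq=7000 B_ack=100
After event 3: A_seq=407 A_ack=7000 B_seq=7000 B_ack=407

407 7000 7000 407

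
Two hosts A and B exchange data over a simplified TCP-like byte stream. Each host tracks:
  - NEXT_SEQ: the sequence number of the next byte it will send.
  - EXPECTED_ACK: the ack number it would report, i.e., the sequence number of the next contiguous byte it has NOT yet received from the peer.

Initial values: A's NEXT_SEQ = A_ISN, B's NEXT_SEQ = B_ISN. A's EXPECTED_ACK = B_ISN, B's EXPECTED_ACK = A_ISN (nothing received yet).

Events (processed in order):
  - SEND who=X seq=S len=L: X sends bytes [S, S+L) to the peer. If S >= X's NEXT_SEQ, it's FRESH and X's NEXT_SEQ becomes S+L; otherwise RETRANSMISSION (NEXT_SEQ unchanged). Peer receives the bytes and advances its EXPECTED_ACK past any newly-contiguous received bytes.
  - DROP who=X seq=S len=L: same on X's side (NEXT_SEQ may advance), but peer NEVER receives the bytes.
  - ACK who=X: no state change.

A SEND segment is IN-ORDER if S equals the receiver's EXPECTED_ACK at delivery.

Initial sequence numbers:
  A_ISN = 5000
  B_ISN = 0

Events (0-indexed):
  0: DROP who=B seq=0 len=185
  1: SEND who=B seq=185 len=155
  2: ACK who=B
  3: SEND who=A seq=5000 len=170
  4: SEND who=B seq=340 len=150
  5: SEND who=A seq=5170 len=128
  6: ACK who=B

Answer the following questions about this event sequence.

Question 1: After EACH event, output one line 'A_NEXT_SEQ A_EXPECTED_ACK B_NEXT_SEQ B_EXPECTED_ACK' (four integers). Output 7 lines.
5000 0 185 5000
5000 0 340 5000
5000 0 340 5000
5170 0 340 5170
5170 0 490 5170
5298 0 490 5298
5298 0 490 5298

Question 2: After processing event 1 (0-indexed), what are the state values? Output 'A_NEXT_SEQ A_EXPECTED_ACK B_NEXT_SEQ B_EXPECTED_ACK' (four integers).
After event 0: A_seq=5000 A_ack=0 B_seq=185 B_ack=5000
After event 1: A_seq=5000 A_ack=0 B_seq=340 B_ack=5000

5000 0 340 5000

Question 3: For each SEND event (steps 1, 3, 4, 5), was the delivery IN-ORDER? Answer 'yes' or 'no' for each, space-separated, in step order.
Answer: no yes no yes

Derivation:
Step 1: SEND seq=185 -> out-of-order
Step 3: SEND seq=5000 -> in-order
Step 4: SEND seq=340 -> out-of-order
Step 5: SEND seq=5170 -> in-order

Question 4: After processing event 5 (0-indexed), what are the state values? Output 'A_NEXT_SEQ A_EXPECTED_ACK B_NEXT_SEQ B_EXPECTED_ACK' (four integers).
After event 0: A_seq=5000 A_ack=0 B_seq=185 B_ack=5000
After event 1: A_seq=5000 A_ack=0 B_seq=340 B_ack=5000
After event 2: A_seq=5000 A_ack=0 B_seq=340 B_ack=5000
After event 3: A_seq=5170 A_ack=0 B_seq=340 B_ack=5170
After event 4: A_seq=5170 A_ack=0 B_seq=490 B_ack=5170
After event 5: A_seq=5298 A_ack=0 B_seq=490 B_ack=5298

5298 0 490 5298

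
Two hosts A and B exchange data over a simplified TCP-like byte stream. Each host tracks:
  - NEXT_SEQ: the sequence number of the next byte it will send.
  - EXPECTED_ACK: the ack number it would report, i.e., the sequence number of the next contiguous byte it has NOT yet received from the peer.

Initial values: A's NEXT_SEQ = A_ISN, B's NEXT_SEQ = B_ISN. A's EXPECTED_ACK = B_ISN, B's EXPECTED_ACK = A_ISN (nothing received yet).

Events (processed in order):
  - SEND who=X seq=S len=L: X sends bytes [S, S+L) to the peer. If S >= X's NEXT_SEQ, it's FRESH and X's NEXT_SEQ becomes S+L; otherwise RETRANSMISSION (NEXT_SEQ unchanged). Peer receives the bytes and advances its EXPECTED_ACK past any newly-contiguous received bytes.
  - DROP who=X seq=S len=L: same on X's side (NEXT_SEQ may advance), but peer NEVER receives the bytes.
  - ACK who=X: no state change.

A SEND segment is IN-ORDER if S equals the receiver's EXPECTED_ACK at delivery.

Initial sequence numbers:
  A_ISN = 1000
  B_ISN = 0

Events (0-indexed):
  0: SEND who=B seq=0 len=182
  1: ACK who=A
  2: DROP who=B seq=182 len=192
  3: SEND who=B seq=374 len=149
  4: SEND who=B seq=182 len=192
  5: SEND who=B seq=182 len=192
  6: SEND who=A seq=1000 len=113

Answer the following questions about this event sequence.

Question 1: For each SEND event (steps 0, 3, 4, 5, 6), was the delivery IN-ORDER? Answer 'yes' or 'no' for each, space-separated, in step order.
Step 0: SEND seq=0 -> in-order
Step 3: SEND seq=374 -> out-of-order
Step 4: SEND seq=182 -> in-order
Step 5: SEND seq=182 -> out-of-order
Step 6: SEND seq=1000 -> in-order

Answer: yes no yes no yes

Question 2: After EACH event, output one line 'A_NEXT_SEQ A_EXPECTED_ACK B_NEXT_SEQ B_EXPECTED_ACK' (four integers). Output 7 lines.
1000 182 182 1000
1000 182 182 1000
1000 182 374 1000
1000 182 523 1000
1000 523 523 1000
1000 523 523 1000
1113 523 523 1113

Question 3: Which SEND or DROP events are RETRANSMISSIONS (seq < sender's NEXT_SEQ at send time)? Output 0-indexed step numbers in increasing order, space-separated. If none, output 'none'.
Step 0: SEND seq=0 -> fresh
Step 2: DROP seq=182 -> fresh
Step 3: SEND seq=374 -> fresh
Step 4: SEND seq=182 -> retransmit
Step 5: SEND seq=182 -> retransmit
Step 6: SEND seq=1000 -> fresh

Answer: 4 5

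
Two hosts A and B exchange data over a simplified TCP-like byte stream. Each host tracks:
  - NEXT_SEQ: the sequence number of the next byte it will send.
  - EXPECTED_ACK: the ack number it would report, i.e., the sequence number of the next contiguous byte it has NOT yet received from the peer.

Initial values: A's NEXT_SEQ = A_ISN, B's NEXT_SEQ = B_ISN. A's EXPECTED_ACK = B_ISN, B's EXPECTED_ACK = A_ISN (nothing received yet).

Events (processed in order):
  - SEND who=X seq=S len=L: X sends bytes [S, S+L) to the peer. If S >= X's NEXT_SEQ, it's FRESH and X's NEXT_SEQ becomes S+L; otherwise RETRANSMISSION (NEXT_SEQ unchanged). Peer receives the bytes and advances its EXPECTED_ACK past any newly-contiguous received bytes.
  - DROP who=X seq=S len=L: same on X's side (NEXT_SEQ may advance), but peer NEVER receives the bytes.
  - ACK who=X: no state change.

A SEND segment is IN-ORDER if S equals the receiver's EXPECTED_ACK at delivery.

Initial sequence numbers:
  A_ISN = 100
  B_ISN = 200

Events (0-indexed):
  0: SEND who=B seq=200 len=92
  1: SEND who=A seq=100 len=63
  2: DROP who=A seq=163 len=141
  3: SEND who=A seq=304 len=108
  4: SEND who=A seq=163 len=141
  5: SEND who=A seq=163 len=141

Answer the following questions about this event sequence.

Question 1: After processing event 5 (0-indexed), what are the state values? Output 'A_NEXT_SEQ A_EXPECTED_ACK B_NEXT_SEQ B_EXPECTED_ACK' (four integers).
After event 0: A_seq=100 A_ack=292 B_seq=292 B_ack=100
After event 1: A_seq=163 A_ack=292 B_seq=292 B_ack=163
After event 2: A_seq=304 A_ack=292 B_seq=292 B_ack=163
After event 3: A_seq=412 A_ack=292 B_seq=292 B_ack=163
After event 4: A_seq=412 A_ack=292 B_seq=292 B_ack=412
After event 5: A_seq=412 A_ack=292 B_seq=292 B_ack=412

412 292 292 412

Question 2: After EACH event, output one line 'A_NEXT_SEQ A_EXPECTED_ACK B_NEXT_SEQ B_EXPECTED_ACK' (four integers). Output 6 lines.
100 292 292 100
163 292 292 163
304 292 292 163
412 292 292 163
412 292 292 412
412 292 292 412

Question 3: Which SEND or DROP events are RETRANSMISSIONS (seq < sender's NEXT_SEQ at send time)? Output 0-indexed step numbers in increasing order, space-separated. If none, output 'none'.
Answer: 4 5

Derivation:
Step 0: SEND seq=200 -> fresh
Step 1: SEND seq=100 -> fresh
Step 2: DROP seq=163 -> fresh
Step 3: SEND seq=304 -> fresh
Step 4: SEND seq=163 -> retransmit
Step 5: SEND seq=163 -> retransmit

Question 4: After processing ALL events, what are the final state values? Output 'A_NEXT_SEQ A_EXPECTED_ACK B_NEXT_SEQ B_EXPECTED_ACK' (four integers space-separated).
After event 0: A_seq=100 A_ack=292 B_seq=292 B_ack=100
After event 1: A_seq=163 A_ack=292 B_seq=292 B_ack=163
After event 2: A_seq=304 A_ack=292 B_seq=292 B_ack=163
After event 3: A_seq=412 A_ack=292 B_seq=292 B_ack=163
After event 4: A_seq=412 A_ack=292 B_seq=292 B_ack=412
After event 5: A_seq=412 A_ack=292 B_seq=292 B_ack=412

Answer: 412 292 292 412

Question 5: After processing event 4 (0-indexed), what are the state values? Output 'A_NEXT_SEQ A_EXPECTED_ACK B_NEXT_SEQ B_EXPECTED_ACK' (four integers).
After event 0: A_seq=100 A_ack=292 B_seq=292 B_ack=100
After event 1: A_seq=163 A_ack=292 B_seq=292 B_ack=163
After event 2: A_seq=304 A_ack=292 B_seq=292 B_ack=163
After event 3: A_seq=412 A_ack=292 B_seq=292 B_ack=163
After event 4: A_seq=412 A_ack=292 B_seq=292 B_ack=412

412 292 292 412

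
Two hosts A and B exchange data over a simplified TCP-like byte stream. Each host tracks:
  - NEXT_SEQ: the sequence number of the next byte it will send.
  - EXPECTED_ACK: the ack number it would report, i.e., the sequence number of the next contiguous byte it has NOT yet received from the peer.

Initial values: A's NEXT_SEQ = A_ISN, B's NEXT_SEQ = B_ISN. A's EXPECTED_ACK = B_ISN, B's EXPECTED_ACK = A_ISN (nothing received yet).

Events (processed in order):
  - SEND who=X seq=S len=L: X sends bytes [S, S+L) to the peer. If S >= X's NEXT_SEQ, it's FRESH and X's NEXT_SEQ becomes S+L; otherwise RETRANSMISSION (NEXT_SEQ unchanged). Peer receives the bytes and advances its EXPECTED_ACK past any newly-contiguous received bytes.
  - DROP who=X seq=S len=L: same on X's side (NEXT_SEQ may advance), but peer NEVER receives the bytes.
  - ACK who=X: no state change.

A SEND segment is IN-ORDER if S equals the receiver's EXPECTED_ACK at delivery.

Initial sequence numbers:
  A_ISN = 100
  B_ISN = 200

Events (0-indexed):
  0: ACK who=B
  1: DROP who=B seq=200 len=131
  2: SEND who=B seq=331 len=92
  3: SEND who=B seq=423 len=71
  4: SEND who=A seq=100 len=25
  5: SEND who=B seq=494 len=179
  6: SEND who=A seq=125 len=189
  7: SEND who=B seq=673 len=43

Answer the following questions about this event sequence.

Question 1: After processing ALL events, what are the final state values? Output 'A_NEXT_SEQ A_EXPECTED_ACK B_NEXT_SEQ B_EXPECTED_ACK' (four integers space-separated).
After event 0: A_seq=100 A_ack=200 B_seq=200 B_ack=100
After event 1: A_seq=100 A_ack=200 B_seq=331 B_ack=100
After event 2: A_seq=100 A_ack=200 B_seq=423 B_ack=100
After event 3: A_seq=100 A_ack=200 B_seq=494 B_ack=100
After event 4: A_seq=125 A_ack=200 B_seq=494 B_ack=125
After event 5: A_seq=125 A_ack=200 B_seq=673 B_ack=125
After event 6: A_seq=314 A_ack=200 B_seq=673 B_ack=314
After event 7: A_seq=314 A_ack=200 B_seq=716 B_ack=314

Answer: 314 200 716 314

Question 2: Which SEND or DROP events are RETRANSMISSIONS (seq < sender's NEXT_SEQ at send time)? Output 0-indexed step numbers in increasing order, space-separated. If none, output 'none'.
Answer: none

Derivation:
Step 1: DROP seq=200 -> fresh
Step 2: SEND seq=331 -> fresh
Step 3: SEND seq=423 -> fresh
Step 4: SEND seq=100 -> fresh
Step 5: SEND seq=494 -> fresh
Step 6: SEND seq=125 -> fresh
Step 7: SEND seq=673 -> fresh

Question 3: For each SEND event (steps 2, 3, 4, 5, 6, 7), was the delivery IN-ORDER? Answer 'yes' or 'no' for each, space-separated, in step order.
Step 2: SEND seq=331 -> out-of-order
Step 3: SEND seq=423 -> out-of-order
Step 4: SEND seq=100 -> in-order
Step 5: SEND seq=494 -> out-of-order
Step 6: SEND seq=125 -> in-order
Step 7: SEND seq=673 -> out-of-order

Answer: no no yes no yes no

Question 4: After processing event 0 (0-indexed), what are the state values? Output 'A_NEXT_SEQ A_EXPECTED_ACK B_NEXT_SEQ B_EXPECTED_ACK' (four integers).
After event 0: A_seq=100 A_ack=200 B_seq=200 B_ack=100

100 200 200 100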